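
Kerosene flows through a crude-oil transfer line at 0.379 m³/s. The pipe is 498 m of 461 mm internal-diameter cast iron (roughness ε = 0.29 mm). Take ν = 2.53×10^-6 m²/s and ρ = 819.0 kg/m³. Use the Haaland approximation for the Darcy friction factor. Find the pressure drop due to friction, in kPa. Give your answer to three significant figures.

Δp ≈ 42.2 kPa

V = 4Q/(πD²) = 4·0.379/(π·0.461²) = 2.271 m/s
Re = VD/ν = 2.271·0.461/2.53×10^-6 = 4.14×10^5 → turbulent
ε/D = 0.29/461 = 6.29×10^-4
Haaland: f = 0.01849
h_f = f(L/D)V²/(2g) = 0.01849·(498/0.461)·2.271²/(2·9.81) = 5.249 m
Δp = ρg·h_f = 819.0·9.81·5.249 = 42.17 kPa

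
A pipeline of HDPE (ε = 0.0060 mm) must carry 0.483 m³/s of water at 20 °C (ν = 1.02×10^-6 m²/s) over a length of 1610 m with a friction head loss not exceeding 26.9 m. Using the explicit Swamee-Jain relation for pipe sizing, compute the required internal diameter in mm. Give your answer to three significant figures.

D ≈ 423 mm

Swamee-Jain (Type III): D = 0.66·[ε^1.25·(LQ²/(gh_f))^4.75 + ν·Q^9.4·(L/(gh_f))^5.2]^0.04
LQ²/(gh_f) = 1.423; L/(gh_f) = 6.101
Term 1 = ε^1.25·(…)^4.75 = 1.59×10^-6; Term 2 = ν·Q^9.4·(…)^5.2 = 1.32×10^-5
D = 0.66·(1.59×10^-6 + 1.32×10^-5)^0.04 = 0.4230 m = 423 mm
Check: V = 3.44 m/s, Re = 1.43×10^6, f = 0.01137, h_f = 26.0 m ≈ 26.9 m ✓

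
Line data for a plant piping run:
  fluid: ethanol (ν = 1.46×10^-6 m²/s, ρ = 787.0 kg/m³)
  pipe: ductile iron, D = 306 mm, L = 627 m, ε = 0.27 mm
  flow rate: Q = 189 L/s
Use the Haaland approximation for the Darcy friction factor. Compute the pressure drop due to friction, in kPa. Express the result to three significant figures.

Δp ≈ 104 kPa

V = 4Q/(πD²) = 4·0.189/(π·0.306²) = 2.570 m/s
Re = VD/ν = 2.570·0.306/1.46×10^-6 = 5.39×10^5 → turbulent
ε/D = 0.27/306 = 8.82×10^-4
Haaland: f = 0.01962
h_f = f(L/D)V²/(2g) = 0.01962·(627/0.306)·2.570²/(2·9.81) = 13.53 m
Δp = ρg·h_f = 787.0·9.81·13.53 = 104.5 kPa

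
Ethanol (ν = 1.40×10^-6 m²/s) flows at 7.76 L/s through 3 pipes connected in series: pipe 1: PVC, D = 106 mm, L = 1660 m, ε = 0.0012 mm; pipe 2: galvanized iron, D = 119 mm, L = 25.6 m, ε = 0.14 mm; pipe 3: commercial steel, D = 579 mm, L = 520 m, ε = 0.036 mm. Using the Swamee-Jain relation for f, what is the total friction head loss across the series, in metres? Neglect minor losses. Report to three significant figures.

Pipe 1: V = 0.8793 m/s, Re = 6.66×10^4, ε/D = 1.13×10^-5, f = 0.01954, h_1 = f(L/D)V²/2g = 12.06 m
Pipe 2: V = 0.6977 m/s, Re = 5.93×10^4, ε/D = 0.00118, f = 0.02418, h_2 = f(L/D)V²/2g = 0.1290 m
Pipe 3: V = 0.02947 m/s, Re = 1.22×10^4, ε/D = 6.22×10^-5, f = 0.02947, h_3 = f(L/D)V²/2g = 0.001172 m
Series → Q common, losses add: H = Σh = 12.19 m

H ≈ 12.2 m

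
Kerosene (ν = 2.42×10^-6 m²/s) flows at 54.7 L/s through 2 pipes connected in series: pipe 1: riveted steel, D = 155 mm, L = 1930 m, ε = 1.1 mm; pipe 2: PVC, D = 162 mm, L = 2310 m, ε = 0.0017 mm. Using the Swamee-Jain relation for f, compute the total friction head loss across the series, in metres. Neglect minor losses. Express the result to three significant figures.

Pipe 1: V = 2.899 m/s, Re = 1.86×10^5, ε/D = 0.00710, f = 0.03444, h_1 = f(L/D)V²/2g = 183.7 m
Pipe 2: V = 2.654 m/s, Re = 1.78×10^5, ε/D = 1.05×10^-5, f = 0.01599, h_2 = f(L/D)V²/2g = 81.83 m
Series → Q common, losses add: H = Σh = 265.5 m

H ≈ 266 m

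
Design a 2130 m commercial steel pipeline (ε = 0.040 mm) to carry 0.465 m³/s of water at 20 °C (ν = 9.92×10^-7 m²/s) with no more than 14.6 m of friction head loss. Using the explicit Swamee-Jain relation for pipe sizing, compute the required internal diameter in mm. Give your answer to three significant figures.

D ≈ 512 mm

Swamee-Jain (Type III): D = 0.66·[ε^1.25·(LQ²/(gh_f))^4.75 + ν·Q^9.4·(L/(gh_f))^5.2]^0.04
LQ²/(gh_f) = 3.216; L/(gh_f) = 14.87
Term 1 = ε^1.25·(…)^4.75 = 8.17×10^-4; Term 2 = ν·Q^9.4·(…)^5.2 = 9.26×10^-4
D = 0.66·(8.17×10^-4 + 9.26×10^-4)^0.04 = 0.5119 m = 512 mm
Check: V = 2.26 m/s, Re = 1.17×10^6, f = 0.01299, h_f = 14.1 m ≈ 14.6 m ✓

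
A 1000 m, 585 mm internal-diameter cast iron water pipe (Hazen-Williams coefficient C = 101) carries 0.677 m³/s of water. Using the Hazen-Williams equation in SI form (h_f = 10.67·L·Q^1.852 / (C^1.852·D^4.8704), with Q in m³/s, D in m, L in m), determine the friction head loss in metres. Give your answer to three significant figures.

h_f ≈ 13.7 m

h_f = 10.67·1000·0.677^1.852 / (101^1.852·0.585^4.8704) = 13.69 m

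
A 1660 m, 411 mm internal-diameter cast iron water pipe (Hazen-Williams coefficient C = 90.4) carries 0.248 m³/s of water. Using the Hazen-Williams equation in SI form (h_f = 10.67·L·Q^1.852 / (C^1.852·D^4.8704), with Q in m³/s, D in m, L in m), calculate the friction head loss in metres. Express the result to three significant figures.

h_f ≈ 24.3 m

h_f = 10.67·1660·0.248^1.852 / (90.4^1.852·0.411^4.8704) = 24.25 m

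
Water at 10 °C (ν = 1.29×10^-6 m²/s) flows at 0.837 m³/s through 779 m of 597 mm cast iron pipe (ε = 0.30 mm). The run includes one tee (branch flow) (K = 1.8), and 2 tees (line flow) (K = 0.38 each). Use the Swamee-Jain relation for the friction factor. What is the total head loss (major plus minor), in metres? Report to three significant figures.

V = 4Q/(πD²) = 2.990 m/s; V²/2g = 0.4557 m
Re = 1.38×10^6, ε/D = 5.03×10^-4 → f = 0.01717 (Swamee-Jain)
Major: h_f = f(L/D)·V²/2g = 0.01717·1305·0.4557 = 10.21 m
Minor: ΣK = 2.56; h_m = ΣK·V²/2g = 1.167 m
Total H_L = 10.21 + 1.167 = 11.38 m

H_L ≈ 11.4 m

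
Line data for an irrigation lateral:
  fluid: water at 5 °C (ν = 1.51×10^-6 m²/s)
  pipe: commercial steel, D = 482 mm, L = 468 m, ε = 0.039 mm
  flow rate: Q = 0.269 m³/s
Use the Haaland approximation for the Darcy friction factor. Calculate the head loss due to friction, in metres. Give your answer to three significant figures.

h_f ≈ 1.52 m

V = 4Q/(πD²) = 4·0.269/(π·0.482²) = 1.474 m/s
Re = VD/ν = 1.474·0.482/1.51×10^-6 = 4.71×10^5 → turbulent
ε/D = 0.039/482 = 8.09×10^-5
Haaland: f = 0.01415
h_f = f(L/D)V²/(2g) = 0.01415·(468/0.482)·1.474²/(2·9.81) = 1.522 m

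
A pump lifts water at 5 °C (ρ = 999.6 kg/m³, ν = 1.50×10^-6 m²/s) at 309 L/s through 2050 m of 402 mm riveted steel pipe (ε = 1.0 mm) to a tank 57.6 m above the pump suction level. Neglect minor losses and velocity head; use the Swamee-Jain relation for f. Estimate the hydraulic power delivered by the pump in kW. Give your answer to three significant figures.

P_hyd ≈ 292 kW

V = 4Q/(πD²) = 2.435 m/s; Re = 6.52×10^5; ε/D = 0.00249; f = 0.02517
h_f = f(L/D)V²/2g = 38.78 m
Total head H = z + h_f = 57.6 + 38.78 = 96.38 m
P_hyd = ρgQH = 999.6·9.81·0.309·96.38 = 292.0 kW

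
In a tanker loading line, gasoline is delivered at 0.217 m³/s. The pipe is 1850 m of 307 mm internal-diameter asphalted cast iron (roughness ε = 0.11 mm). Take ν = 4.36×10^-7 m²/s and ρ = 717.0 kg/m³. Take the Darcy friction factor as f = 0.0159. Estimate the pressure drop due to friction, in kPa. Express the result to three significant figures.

V = 4Q/(πD²) = 4·0.217/(π·0.307²) = 2.932 m/s
h_f = f(L/D)V²/(2g) = 0.01590·(1850/0.307)·2.932²/(2·9.81) = 41.97 m
Δp = ρg·h_f = 717.0·9.81·41.97 = 295.2 kPa

Δp ≈ 295 kPa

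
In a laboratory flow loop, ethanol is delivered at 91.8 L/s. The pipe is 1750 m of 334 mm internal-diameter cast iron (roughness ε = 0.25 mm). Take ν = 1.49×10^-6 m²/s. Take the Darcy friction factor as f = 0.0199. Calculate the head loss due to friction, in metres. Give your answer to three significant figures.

V = 4Q/(πD²) = 4·0.0918/(π·0.334²) = 1.048 m/s
h_f = f(L/D)V²/(2g) = 0.01990·(1750/0.334)·1.048²/(2·9.81) = 5.834 m

h_f ≈ 5.83 m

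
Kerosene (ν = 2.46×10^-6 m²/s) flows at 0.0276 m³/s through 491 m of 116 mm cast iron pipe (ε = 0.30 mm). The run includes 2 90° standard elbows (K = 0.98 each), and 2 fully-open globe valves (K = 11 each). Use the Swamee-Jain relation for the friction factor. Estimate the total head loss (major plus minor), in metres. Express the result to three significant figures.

H_L ≈ 47.3 m

V = 4Q/(πD²) = 2.612 m/s; V²/2g = 0.3476 m
Re = 1.23×10^5, ε/D = 0.00259 → f = 0.02651 (Swamee-Jain)
Major: h_f = f(L/D)·V²/2g = 0.02651·4233·0.3476 = 39.01 m
Minor: ΣK = 24.0; h_m = ΣK·V²/2g = 8.329 m
Total H_L = 39.01 + 8.329 = 47.34 m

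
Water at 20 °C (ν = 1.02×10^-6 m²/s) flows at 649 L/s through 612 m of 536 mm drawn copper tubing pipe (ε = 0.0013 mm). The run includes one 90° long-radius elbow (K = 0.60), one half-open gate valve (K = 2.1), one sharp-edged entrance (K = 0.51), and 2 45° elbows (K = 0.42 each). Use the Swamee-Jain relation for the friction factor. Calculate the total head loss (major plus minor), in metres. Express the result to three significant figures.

H_L ≈ 6.96 m

V = 4Q/(πD²) = 2.876 m/s; V²/2g = 0.4216 m
Re = 1.51×10^6, ε/D = 2.43×10^-6 → f = 0.01092 (Swamee-Jain)
Major: h_f = f(L/D)·V²/2g = 0.01092·1142·0.4216 = 5.257 m
Minor: ΣK = 4.05; h_m = ΣK·V²/2g = 1.708 m
Total H_L = 5.257 + 1.708 = 6.965 m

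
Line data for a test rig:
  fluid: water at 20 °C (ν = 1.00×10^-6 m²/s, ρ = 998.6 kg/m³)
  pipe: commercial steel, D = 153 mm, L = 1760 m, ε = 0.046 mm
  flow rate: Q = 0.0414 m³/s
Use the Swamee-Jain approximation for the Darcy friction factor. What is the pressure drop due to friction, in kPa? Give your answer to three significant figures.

Δp ≈ 491 kPa

V = 4Q/(πD²) = 4·0.0414/(π·0.153²) = 2.252 m/s
Re = VD/ν = 2.252·0.153/1.00×10^-6 = 3.45×10^5 → turbulent
ε/D = 0.046/153 = 3.01×10^-4
Swamee-Jain: f = 0.01686
h_f = f(L/D)V²/(2g) = 0.01686·(1760/0.153)·2.252²/(2·9.81) = 50.11 m
Δp = ρg·h_f = 998.6·9.81·50.11 = 490.9 kPa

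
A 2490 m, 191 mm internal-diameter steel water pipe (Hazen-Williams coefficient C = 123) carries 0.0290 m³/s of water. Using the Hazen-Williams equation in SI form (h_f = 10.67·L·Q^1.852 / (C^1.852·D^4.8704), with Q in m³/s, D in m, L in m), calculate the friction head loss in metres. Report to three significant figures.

h_f ≈ 16.1 m

h_f = 10.67·2490·0.0290^1.852 / (123^1.852·0.191^4.8704) = 16.14 m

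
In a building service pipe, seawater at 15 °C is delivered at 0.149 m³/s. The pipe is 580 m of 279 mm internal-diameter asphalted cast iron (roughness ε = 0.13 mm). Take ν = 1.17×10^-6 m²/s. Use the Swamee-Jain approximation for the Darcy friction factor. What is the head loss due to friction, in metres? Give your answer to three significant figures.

V = 4Q/(πD²) = 4·0.149/(π·0.279²) = 2.437 m/s
Re = VD/ν = 2.437·0.279/1.17×10^-6 = 5.81×10^5 → turbulent
ε/D = 0.13/279 = 4.66×10^-4
Swamee-Jain: f = 0.01743
h_f = f(L/D)V²/(2g) = 0.01743·(580/0.279)·2.437²/(2·9.81) = 10.97 m

h_f ≈ 11.0 m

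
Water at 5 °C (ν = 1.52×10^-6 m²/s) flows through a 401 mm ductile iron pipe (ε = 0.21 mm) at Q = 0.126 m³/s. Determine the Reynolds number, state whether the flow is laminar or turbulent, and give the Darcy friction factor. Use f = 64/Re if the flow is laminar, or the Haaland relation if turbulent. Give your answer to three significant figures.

V = 4Q/(πD²) = 0.9977 m/s
Re = VD/ν = 0.9977·0.401/1.52×10^-6 = 2.63×10^5
Re > 4000 → turbulent; ε/D = 5.24×10^-4
Haaland: f = 0.01837

Re ≈ 2.63×10^5; turbulent; f ≈ 0.0184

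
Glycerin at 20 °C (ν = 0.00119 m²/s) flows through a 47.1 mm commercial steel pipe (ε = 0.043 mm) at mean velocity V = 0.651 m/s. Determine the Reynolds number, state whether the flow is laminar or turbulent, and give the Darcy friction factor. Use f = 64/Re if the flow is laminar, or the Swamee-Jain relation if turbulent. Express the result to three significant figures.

Re = VD/ν = 0.6510·0.0471/0.00119 = 25.8
Re < 2300 → laminar → f = 64/Re = 2.484

Re ≈ 25.8; laminar; f = 64/Re ≈ 2.48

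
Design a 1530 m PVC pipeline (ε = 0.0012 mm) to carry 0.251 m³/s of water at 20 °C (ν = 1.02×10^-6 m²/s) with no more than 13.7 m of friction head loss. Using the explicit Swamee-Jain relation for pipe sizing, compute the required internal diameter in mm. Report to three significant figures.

D ≈ 375 mm

Swamee-Jain (Type III): D = 0.66·[ε^1.25·(LQ²/(gh_f))^4.75 + ν·Q^9.4·(L/(gh_f))^5.2]^0.04
LQ²/(gh_f) = 0.7172; L/(gh_f) = 11.38
Term 1 = ε^1.25·(…)^4.75 = 8.19×10^-9; Term 2 = ν·Q^9.4·(…)^5.2 = 7.22×10^-7
D = 0.66·(8.19×10^-9 + 7.22×10^-7)^0.04 = 0.3750 m = 375 mm
Check: V = 2.27 m/s, Re = 8.35×10^5, f = 0.01204, h_f = 12.9 m ≈ 13.7 m ✓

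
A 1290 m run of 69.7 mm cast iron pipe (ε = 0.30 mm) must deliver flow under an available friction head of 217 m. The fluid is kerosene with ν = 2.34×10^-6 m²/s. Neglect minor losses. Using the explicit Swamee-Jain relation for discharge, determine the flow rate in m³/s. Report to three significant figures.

Q ≈ 0.0105 m³/s

Swamee-Jain (Type II): Q = -0.965·√(gD⁵h_f/L)·ln[ε/(3.7D) + √(3.17ν²L/(gD³h_f))]
√(gD⁵h_f/L) = √(9.81·0.0697⁵·217/1290) = 0.001648
ε/(3.7D) = 0.00116; √(3.17ν²L/(gD³h_f)) = 1.76×10^-4
Q = -0.965·0.001648·ln(0.001340) = 0.01052 m³/s
Check: V = 2.76 m/s, Re = 8.21×10^4, f = 0.03056, h_f = 219 m ≈ 217 m ✓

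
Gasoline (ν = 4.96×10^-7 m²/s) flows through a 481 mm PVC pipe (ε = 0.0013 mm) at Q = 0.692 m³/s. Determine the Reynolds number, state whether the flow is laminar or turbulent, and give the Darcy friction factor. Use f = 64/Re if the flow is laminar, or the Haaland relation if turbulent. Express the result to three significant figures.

Re ≈ 3.69×10^6; turbulent; f ≈ 0.00952

V = 4Q/(πD²) = 3.808 m/s
Re = VD/ν = 3.808·0.481/4.96×10^-7 = 3.69×10^6
Re > 4000 → turbulent; ε/D = 2.70×10^-6
Haaland: f = 0.009519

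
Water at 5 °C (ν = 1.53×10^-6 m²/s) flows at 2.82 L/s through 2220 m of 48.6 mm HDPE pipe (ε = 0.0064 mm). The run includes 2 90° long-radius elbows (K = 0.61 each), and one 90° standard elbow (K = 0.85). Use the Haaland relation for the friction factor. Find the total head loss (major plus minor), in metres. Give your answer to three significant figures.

H_L ≈ 115 m

V = 4Q/(πD²) = 1.520 m/s; V²/2g = 0.1178 m
Re = 4.83×10^4, ε/D = 1.32×10^-4 → f = 0.02125 (Haaland)
Major: h_f = f(L/D)·V²/2g = 0.02125·45679·0.1178 = 114.3 m
Minor: ΣK = 2.07; h_m = ΣK·V²/2g = 0.2438 m
Total H_L = 114.3 + 0.2438 = 114.6 m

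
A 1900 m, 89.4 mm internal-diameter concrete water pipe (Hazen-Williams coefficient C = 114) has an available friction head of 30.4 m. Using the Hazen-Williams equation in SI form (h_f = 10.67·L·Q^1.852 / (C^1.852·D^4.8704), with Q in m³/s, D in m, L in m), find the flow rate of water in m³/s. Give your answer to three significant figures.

Rearranging: Q = [h_f·C^1.852·D^4.8704 / (10.67·L)]^(1/1.852)
Q = [30.4·114^1.852·0.0894^4.8704 / (10.67·1900)]^0.540 = 0.005947 m³/s

Q ≈ 0.00595 m³/s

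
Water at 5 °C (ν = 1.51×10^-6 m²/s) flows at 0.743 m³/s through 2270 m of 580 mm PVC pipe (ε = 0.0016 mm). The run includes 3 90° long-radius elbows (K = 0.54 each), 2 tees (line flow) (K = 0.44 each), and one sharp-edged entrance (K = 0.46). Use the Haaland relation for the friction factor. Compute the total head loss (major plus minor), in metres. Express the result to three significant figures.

V = 4Q/(πD²) = 2.812 m/s; V²/2g = 0.4031 m
Re = 1.08×10^6, ε/D = 2.76×10^-6 → f = 0.01148 (Haaland)
Major: h_f = f(L/D)·V²/2g = 0.01148·3914·0.4031 = 18.12 m
Minor: ΣK = 2.96; h_m = ΣK·V²/2g = 1.193 m
Total H_L = 18.12 + 1.193 = 19.31 m

H_L ≈ 19.3 m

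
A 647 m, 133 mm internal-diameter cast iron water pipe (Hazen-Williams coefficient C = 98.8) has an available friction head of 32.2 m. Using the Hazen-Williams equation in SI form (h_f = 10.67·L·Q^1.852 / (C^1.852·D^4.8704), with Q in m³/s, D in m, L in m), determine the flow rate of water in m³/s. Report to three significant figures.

Rearranging: Q = [h_f·C^1.852·D^4.8704 / (10.67·L)]^(1/1.852)
Q = [32.2·98.8^1.852·0.133^4.8704 / (10.67·647)]^0.540 = 0.02703 m³/s

Q ≈ 0.0270 m³/s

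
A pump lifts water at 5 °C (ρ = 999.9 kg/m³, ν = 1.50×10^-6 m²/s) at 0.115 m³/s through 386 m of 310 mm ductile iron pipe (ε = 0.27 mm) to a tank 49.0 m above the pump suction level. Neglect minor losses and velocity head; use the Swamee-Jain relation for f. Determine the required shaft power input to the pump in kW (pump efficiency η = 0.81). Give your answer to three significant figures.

P_shaft ≈ 72.4 kW

V = 4Q/(πD²) = 1.524 m/s; Re = 3.15×10^5; ε/D = 8.71×10^-4; f = 0.02014
h_f = f(L/D)V²/2g = 2.968 m
Total head H = z + h_f = 49.0 + 2.968 = 51.97 m
P_hyd = ρgQH = 999.9·9.81·0.115·51.97 = 58.62 kW
P_shaft = P_hyd/η = 58.62/0.81 = 72.37 kW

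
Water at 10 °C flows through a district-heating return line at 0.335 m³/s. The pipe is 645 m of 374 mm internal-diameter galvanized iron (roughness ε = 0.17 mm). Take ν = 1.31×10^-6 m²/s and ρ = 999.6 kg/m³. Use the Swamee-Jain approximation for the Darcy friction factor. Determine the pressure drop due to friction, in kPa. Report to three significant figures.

Δp ≈ 137 kPa

V = 4Q/(πD²) = 4·0.335/(π·0.374²) = 3.049 m/s
Re = VD/ν = 3.049·0.374/1.31×10^-6 = 8.71×10^5 → turbulent
ε/D = 0.17/374 = 4.55×10^-4
Swamee-Jain: f = 0.01706
h_f = f(L/D)V²/(2g) = 0.01706·(645/0.374)·3.049²/(2·9.81) = 13.95 m
Δp = ρg·h_f = 999.6·9.81·13.95 = 136.8 kPa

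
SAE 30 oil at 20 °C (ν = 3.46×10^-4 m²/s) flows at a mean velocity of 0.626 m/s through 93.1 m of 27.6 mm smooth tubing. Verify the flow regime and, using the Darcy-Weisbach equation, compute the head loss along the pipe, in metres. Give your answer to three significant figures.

Re = VD/ν = 0.626·0.02760/3.46×10^-4 = 49.9 → laminar (Re < 2300)
f = 64/Re = 1.282
h_f = f(L/D)V²/(2g) = 1.282·(93.1/0.02760)·0.626²/(2·9.81) = 86.35 m

h_f ≈ 86.4 m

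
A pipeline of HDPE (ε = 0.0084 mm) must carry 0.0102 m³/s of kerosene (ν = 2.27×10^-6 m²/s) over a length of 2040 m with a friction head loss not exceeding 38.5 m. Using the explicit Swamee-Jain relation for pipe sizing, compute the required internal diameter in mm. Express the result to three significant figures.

D ≈ 99.6 mm

Swamee-Jain (Type III): D = 0.66·[ε^1.25·(LQ²/(gh_f))^4.75 + ν·Q^9.4·(L/(gh_f))^5.2]^0.04
LQ²/(gh_f) = 5.620×10^-4; L/(gh_f) = 5.401
Term 1 = ε^1.25·(…)^4.75 = 1.65×10^-22; Term 2 = ν·Q^9.4·(…)^5.2 = 2.79×10^-21
D = 0.66·(1.65×10^-22 + 2.79×10^-21)^0.04 = 0.09963 m = 99.6 mm
Check: V = 1.31 m/s, Re = 5.74×10^4, f = 0.02050, h_f = 36.6 m ≈ 38.5 m ✓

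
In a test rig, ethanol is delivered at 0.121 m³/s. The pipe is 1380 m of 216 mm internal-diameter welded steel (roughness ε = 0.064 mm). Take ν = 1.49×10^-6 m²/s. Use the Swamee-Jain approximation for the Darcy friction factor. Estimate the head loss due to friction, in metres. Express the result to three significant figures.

V = 4Q/(πD²) = 4·0.121/(π·0.216²) = 3.302 m/s
Re = VD/ν = 3.302·0.216/1.49×10^-6 = 4.79×10^5 → turbulent
ε/D = 0.064/216 = 2.96×10^-4
Swamee-Jain: f = 0.01639
h_f = f(L/D)V²/(2g) = 0.01639·(1380/0.216)·3.302²/(2·9.81) = 58.21 m

h_f ≈ 58.2 m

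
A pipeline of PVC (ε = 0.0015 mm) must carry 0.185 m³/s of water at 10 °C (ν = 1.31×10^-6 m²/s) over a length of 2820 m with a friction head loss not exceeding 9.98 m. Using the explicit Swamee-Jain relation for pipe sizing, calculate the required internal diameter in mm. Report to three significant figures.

Swamee-Jain (Type III): D = 0.66·[ε^1.25·(LQ²/(gh_f))^4.75 + ν·Q^9.4·(L/(gh_f))^5.2]^0.04
LQ²/(gh_f) = 0.9858; L/(gh_f) = 28.80
Term 1 = ε^1.25·(…)^4.75 = 4.90×10^-8; Term 2 = ν·Q^9.4·(…)^5.2 = 6.57×10^-6
D = 0.66·(4.90×10^-8 + 6.57×10^-6)^0.04 = 0.4096 m = 410 mm
Check: V = 1.40 m/s, Re = 4.39×10^5, f = 0.01346, h_f = 9.30 m ≈ 9.98 m ✓

D ≈ 410 mm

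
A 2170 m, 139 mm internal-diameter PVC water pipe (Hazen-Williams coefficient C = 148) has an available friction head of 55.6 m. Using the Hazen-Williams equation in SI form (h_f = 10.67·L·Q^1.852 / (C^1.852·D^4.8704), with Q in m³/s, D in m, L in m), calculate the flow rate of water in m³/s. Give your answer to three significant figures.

Q ≈ 0.0318 m³/s

Rearranging: Q = [h_f·C^1.852·D^4.8704 / (10.67·L)]^(1/1.852)
Q = [55.6·148^1.852·0.139^4.8704 / (10.67·2170)]^0.540 = 0.03178 m³/s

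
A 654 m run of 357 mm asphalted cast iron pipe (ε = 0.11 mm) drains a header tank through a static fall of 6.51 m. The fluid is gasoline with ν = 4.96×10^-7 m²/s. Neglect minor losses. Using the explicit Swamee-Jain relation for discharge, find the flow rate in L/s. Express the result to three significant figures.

Swamee-Jain (Type II): Q = -0.965·√(gD⁵h_f/L)·ln[ε/(3.7D) + √(3.17ν²L/(gD³h_f))]
√(gD⁵h_f/L) = √(9.81·0.357⁵·6.51/654) = 0.02380
ε/(3.7D) = 8.33×10^-5; √(3.17ν²L/(gD³h_f)) = 1.32×10^-5
Q = -0.965·0.02380·ln(9.653×10^-5) = 0.2123 m³/s
Check: V = 2.12 m/s, Re = 1.53×10^6, f = 0.01559, h_f = 6.55 m ≈ 6.51 m ✓

Q ≈ 212 L/s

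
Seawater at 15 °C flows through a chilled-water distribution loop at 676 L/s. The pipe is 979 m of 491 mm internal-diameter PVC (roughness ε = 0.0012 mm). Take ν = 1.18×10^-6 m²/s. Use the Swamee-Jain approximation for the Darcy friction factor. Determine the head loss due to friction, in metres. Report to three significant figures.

h_f ≈ 14.2 m

V = 4Q/(πD²) = 4·0.676/(π·0.491²) = 3.570 m/s
Re = VD/ν = 3.570·0.491/1.18×10^-6 = 1.49×10^6 → turbulent
ε/D = 0.0012/491 = 2.44×10^-6
Swamee-Jain: f = 0.01095
h_f = f(L/D)V²/(2g) = 0.01095·(979/0.491)·3.570²/(2·9.81) = 14.18 m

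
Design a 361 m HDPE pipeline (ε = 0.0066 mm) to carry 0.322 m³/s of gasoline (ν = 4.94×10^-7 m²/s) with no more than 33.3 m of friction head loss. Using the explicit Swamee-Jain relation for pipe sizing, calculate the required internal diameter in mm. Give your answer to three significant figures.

D ≈ 251 mm

Swamee-Jain (Type III): D = 0.66·[ε^1.25·(LQ²/(gh_f))^4.75 + ν·Q^9.4·(L/(gh_f))^5.2]^0.04
LQ²/(gh_f) = 0.1146; L/(gh_f) = 1.105
Term 1 = ε^1.25·(…)^4.75 = 1.14×10^-11; Term 2 = ν·Q^9.4·(…)^5.2 = 1.96×10^-11
D = 0.66·(1.14×10^-11 + 1.96×10^-11)^0.04 = 0.2507 m = 251 mm
Check: V = 6.52 m/s, Re = 3.31×10^6, f = 0.01073, h_f = 33.5 m ≈ 33.3 m ✓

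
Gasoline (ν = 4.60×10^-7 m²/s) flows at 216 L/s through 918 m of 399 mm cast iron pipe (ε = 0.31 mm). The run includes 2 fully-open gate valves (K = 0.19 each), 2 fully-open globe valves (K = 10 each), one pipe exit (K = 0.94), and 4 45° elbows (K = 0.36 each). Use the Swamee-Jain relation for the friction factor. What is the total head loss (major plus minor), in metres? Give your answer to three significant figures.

V = 4Q/(πD²) = 1.728 m/s; V²/2g = 0.1521 m
Re = 1.50×10^6, ε/D = 7.77×10^-4 → f = 0.01880 (Swamee-Jain)
Major: h_f = f(L/D)·V²/2g = 0.01880·2301·0.1521 = 6.581 m
Minor: ΣK = 22.8; h_m = ΣK·V²/2g = 3.462 m
Total H_L = 6.581 + 3.462 = 10.04 m

H_L ≈ 10.0 m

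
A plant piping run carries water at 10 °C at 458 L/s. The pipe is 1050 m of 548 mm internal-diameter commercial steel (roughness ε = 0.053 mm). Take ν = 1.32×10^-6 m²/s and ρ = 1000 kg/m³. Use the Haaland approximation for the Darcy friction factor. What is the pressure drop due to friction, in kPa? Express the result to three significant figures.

Δp ≈ 48.9 kPa

V = 4Q/(πD²) = 4·0.458/(π·0.548²) = 1.942 m/s
Re = VD/ν = 1.942·0.548/1.32×10^-6 = 8.06×10^5 → turbulent
ε/D = 0.053/548 = 9.67×10^-5
Haaland: f = 0.01353
h_f = f(L/D)V²/(2g) = 0.01353·(1050/0.548)·1.942²/(2·9.81) = 4.983 m
Δp = ρg·h_f = 1000·9.81·4.983 = 48.88 kPa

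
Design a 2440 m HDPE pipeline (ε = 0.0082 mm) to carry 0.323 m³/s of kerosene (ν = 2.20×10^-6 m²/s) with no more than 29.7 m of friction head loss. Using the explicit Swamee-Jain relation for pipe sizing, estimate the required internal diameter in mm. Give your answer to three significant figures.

Swamee-Jain (Type III): D = 0.66·[ε^1.25·(LQ²/(gh_f))^4.75 + ν·Q^9.4·(L/(gh_f))^5.2]^0.04
LQ²/(gh_f) = 0.8737; L/(gh_f) = 8.375
Term 1 = ε^1.25·(…)^4.75 = 2.31×10^-7; Term 2 = ν·Q^9.4·(…)^5.2 = 3.38×10^-6
D = 0.66·(2.31×10^-7 + 3.38×10^-6)^0.04 = 0.3998 m = 400 mm
Check: V = 2.57 m/s, Re = 4.68×10^5, f = 0.01356, h_f = 27.9 m ≈ 29.7 m ✓

D ≈ 400 mm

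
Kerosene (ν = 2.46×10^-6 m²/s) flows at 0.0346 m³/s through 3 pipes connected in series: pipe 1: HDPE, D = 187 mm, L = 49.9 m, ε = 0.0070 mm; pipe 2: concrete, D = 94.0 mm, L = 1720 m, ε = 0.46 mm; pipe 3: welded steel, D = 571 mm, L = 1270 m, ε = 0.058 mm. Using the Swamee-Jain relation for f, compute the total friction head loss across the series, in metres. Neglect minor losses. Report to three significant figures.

H ≈ 716 m

Pipe 1: V = 1.260 m/s, Re = 9.58×10^4, ε/D = 3.74×10^-5, f = 0.01825, h_1 = f(L/D)V²/2g = 0.3939 m
Pipe 2: V = 4.986 m/s, Re = 1.91×10^5, ε/D = 0.00489, f = 0.03086, h_2 = f(L/D)V²/2g = 715.3 m
Pipe 3: V = 0.1351 m/s, Re = 3.14×10^4, ε/D = 1.02×10^-4, f = 0.02345, h_3 = f(L/D)V²/2g = 0.04853 m
Series → Q common, losses add: H = Σh = 715.8 m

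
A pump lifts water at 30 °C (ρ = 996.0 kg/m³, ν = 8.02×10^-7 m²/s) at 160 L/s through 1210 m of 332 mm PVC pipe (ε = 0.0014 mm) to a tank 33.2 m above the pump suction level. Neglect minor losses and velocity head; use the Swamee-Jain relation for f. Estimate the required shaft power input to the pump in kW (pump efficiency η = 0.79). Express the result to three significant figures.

V = 4Q/(πD²) = 1.848 m/s; Re = 7.65×10^5; ε/D = 4.22×10^-6; f = 0.01224
h_f = f(L/D)V²/2g = 7.766 m
Total head H = z + h_f = 33.2 + 7.766 = 40.97 m
P_hyd = ρgQH = 996.0·9.81·0.160·40.97 = 64.04 kW
P_shaft = P_hyd/η = 64.04/0.79 = 81.07 kW

P_shaft ≈ 81.1 kW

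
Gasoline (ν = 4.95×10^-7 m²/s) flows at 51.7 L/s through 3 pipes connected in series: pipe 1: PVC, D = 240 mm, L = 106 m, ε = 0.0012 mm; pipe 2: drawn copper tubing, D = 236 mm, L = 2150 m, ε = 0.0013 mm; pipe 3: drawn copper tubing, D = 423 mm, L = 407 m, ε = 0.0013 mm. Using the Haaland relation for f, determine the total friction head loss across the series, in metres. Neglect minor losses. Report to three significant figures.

H ≈ 8.81 m

Pipe 1: V = 1.143 m/s, Re = 5.54×10^5, ε/D = 5.00×10^-6, f = 0.01289, h_1 = f(L/D)V²/2g = 0.3788 m
Pipe 2: V = 1.182 m/s, Re = 5.63×10^5, ε/D = 5.51×10^-6, f = 0.01285, h_2 = f(L/D)V²/2g = 8.337 m
Pipe 3: V = 0.3679 m/s, Re = 3.14×10^5, ε/D = 3.07×10^-6, f = 0.01424, h_3 = f(L/D)V²/2g = 0.09453 m
Series → Q common, losses add: H = Σh = 8.811 m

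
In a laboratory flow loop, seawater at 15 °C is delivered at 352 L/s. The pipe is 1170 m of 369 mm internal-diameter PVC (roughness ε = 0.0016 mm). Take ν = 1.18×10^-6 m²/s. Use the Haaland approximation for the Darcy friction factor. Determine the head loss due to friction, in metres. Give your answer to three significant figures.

h_f ≈ 20.3 m

V = 4Q/(πD²) = 4·0.352/(π·0.369²) = 3.292 m/s
Re = VD/ν = 3.292·0.369/1.18×10^-6 = 1.03×10^6 → turbulent
ε/D = 0.0016/369 = 4.34×10^-6
Haaland: f = 0.01160
h_f = f(L/D)V²/(2g) = 0.01160·(1170/0.369)·3.292²/(2·9.81) = 20.32 m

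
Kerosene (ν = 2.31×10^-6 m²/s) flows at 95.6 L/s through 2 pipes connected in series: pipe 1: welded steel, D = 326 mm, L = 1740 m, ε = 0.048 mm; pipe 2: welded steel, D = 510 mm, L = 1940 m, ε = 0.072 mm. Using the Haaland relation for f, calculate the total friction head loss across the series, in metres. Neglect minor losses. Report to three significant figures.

H ≈ 6.87 m

Pipe 1: V = 1.145 m/s, Re = 1.62×10^5, ε/D = 1.47×10^-4, f = 0.01706, h_1 = f(L/D)V²/2g = 6.087 m
Pipe 2: V = 0.4680 m/s, Re = 1.03×10^5, ε/D = 1.41×10^-4, f = 0.01835, h_2 = f(L/D)V²/2g = 0.7792 m
Series → Q common, losses add: H = Σh = 6.866 m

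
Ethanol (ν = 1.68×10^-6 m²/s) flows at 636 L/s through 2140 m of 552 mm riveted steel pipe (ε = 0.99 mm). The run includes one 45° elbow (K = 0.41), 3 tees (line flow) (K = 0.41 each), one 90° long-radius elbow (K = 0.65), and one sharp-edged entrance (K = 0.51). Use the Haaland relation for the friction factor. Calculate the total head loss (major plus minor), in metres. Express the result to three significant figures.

H_L ≈ 33.1 m

V = 4Q/(πD²) = 2.658 m/s; V²/2g = 0.3600 m
Re = 8.73×10^5, ε/D = 0.00179 → f = 0.02300 (Haaland)
Major: h_f = f(L/D)·V²/2g = 0.02300·3877·0.3600 = 32.10 m
Minor: ΣK = 2.80; h_m = ΣK·V²/2g = 1.008 m
Total H_L = 32.10 + 1.008 = 33.11 m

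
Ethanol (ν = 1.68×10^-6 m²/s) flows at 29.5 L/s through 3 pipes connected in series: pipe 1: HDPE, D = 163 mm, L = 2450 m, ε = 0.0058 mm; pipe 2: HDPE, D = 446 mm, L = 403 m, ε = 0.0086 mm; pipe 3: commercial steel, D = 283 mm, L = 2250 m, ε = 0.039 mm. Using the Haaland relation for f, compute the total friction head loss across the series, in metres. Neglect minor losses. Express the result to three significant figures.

Pipe 1: V = 1.414 m/s, Re = 1.37×10^5, ε/D = 3.56×10^-5, f = 0.01688, h_1 = f(L/D)V²/2g = 25.85 m
Pipe 2: V = 0.1888 m/s, Re = 5.01×10^4, ε/D = 1.93×10^-5, f = 0.02075, h_2 = f(L/D)V²/2g = 0.03407 m
Pipe 3: V = 0.4690 m/s, Re = 7.90×10^4, ε/D = 1.38×10^-4, f = 0.01927, h_3 = f(L/D)V²/2g = 1.717 m
Series → Q common, losses add: H = Σh = 27.60 m

H ≈ 27.6 m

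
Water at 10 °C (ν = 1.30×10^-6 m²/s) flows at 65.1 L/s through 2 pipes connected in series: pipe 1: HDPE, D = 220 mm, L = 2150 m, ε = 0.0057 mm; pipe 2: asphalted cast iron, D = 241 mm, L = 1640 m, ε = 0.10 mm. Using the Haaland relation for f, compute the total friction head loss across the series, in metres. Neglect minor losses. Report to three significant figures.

H ≈ 33.9 m

Pipe 1: V = 1.713 m/s, Re = 2.90×10^5, ε/D = 2.59×10^-5, f = 0.01465, h_1 = f(L/D)V²/2g = 21.40 m
Pipe 2: V = 1.427 m/s, Re = 2.65×10^5, ε/D = 4.15×10^-4, f = 0.01773, h_2 = f(L/D)V²/2g = 12.53 m
Series → Q common, losses add: H = Σh = 33.93 m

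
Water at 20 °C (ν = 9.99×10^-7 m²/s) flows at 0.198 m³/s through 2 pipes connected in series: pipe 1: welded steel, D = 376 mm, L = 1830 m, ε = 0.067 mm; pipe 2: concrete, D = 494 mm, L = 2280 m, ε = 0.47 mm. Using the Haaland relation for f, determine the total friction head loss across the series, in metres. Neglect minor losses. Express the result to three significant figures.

Pipe 1: V = 1.783 m/s, Re = 6.71×10^5, ε/D = 1.78×10^-4, f = 0.01473, h_1 = f(L/D)V²/2g = 11.62 m
Pipe 2: V = 1.033 m/s, Re = 5.11×10^5, ε/D = 9.51×10^-4, f = 0.01997, h_2 = f(L/D)V²/2g = 5.013 m
Series → Q common, losses add: H = Σh = 16.63 m

H ≈ 16.6 m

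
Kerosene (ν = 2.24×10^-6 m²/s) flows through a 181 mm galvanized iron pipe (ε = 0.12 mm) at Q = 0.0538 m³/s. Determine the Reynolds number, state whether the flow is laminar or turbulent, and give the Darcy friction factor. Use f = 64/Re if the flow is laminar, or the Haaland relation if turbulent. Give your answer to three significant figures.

V = 4Q/(πD²) = 2.091 m/s
Re = VD/ν = 2.091·0.181/2.24×10^-6 = 1.69×10^5
Re > 4000 → turbulent; ε/D = 6.63×10^-4
Haaland: f = 0.01970

Re ≈ 1.69×10^5; turbulent; f ≈ 0.0197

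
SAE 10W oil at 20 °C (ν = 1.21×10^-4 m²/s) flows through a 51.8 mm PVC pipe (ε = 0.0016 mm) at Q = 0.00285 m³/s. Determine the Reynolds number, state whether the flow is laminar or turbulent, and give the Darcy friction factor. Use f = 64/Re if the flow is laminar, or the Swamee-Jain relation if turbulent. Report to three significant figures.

V = 4Q/(πD²) = 1.352 m/s
Re = VD/ν = 1.352·0.0518/1.21×10^-4 = 579
Re < 2300 → laminar → f = 64/Re = 0.1105

Re ≈ 579; laminar; f = 64/Re ≈ 0.111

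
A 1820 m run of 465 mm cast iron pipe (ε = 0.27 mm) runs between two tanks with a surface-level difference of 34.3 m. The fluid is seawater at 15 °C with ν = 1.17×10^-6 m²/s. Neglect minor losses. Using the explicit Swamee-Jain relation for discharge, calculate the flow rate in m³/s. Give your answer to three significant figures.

Swamee-Jain (Type II): Q = -0.965·√(gD⁵h_f/L)·ln[ε/(3.7D) + √(3.17ν²L/(gD³h_f))]
√(gD⁵h_f/L) = √(9.81·0.465⁵·34.3/1820) = 0.06340
ε/(3.7D) = 1.57×10^-4; √(3.17ν²L/(gD³h_f)) = 1.53×10^-5
Q = -0.965·0.06340·ln(1.722×10^-4) = 0.5302 m³/s
Check: V = 3.12 m/s, Re = 1.24×10^6, f = 0.01773, h_f = 34.5 m ≈ 34.3 m ✓

Q ≈ 0.530 m³/s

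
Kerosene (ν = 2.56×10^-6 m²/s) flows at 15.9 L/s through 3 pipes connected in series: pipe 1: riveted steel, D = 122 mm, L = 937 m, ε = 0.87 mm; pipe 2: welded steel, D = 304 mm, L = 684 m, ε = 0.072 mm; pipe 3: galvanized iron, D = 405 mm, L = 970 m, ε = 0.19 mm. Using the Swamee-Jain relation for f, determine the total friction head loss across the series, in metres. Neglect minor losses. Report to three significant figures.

H ≈ 25.8 m

Pipe 1: V = 1.360 m/s, Re = 6.48×10^4, ε/D = 0.00713, f = 0.03537, h_1 = f(L/D)V²/2g = 25.62 m
Pipe 2: V = 0.2191 m/s, Re = 2.60×10^4, ε/D = 2.37×10^-4, f = 0.02486, h_2 = f(L/D)V²/2g = 0.1368 m
Pipe 3: V = 0.1234 m/s, Re = 1.95×10^4, ε/D = 4.69×10^-4, f = 0.02709, h_3 = f(L/D)V²/2g = 0.05037 m
Series → Q common, losses add: H = Σh = 25.80 m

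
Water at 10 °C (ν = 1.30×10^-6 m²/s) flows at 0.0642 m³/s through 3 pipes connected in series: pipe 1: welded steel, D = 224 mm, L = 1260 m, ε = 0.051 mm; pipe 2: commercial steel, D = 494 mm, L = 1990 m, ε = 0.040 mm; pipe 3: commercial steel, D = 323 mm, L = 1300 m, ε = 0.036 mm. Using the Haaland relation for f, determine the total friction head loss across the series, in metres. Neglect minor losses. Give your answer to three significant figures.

H ≈ 14.9 m

Pipe 1: V = 1.629 m/s, Re = 2.81×10^5, ε/D = 2.28×10^-4, f = 0.01639, h_1 = f(L/D)V²/2g = 12.47 m
Pipe 2: V = 0.3350 m/s, Re = 1.27×10^5, ε/D = 8.10×10^-5, f = 0.01737, h_2 = f(L/D)V²/2g = 0.4002 m
Pipe 3: V = 0.7835 m/s, Re = 1.95×10^5, ε/D = 1.11×10^-4, f = 0.01634, h_3 = f(L/D)V²/2g = 2.057 m
Series → Q common, losses add: H = Σh = 14.93 m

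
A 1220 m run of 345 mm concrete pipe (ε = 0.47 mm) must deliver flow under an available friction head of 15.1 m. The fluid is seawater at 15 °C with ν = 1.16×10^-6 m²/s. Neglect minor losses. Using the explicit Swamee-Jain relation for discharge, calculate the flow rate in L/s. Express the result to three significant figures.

Swamee-Jain (Type II): Q = -0.965·√(gD⁵h_f/L)·ln[ε/(3.7D) + √(3.17ν²L/(gD³h_f))]
√(gD⁵h_f/L) = √(9.81·0.345⁵·15.1/1220) = 0.02436
ε/(3.7D) = 3.68×10^-4; √(3.17ν²L/(gD³h_f)) = 2.92×10^-5
Q = -0.965·0.02436·ln(3.974×10^-4) = 0.1841 m³/s
Check: V = 1.97 m/s, Re = 5.86×10^5, f = 0.02172, h_f = 15.2 m ≈ 15.1 m ✓

Q ≈ 184 L/s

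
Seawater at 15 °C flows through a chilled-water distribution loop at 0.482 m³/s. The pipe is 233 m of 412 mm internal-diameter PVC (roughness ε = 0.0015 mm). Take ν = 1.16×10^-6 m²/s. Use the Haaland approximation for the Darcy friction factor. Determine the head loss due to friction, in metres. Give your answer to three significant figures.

V = 4Q/(πD²) = 4·0.482/(π·0.412²) = 3.615 m/s
Re = VD/ν = 3.615·0.412/1.16×10^-6 = 1.28×10^6 → turbulent
ε/D = 0.0015/412 = 3.64×10^-6
Haaland: f = 0.01119
h_f = f(L/D)V²/(2g) = 0.01119·(233/0.412)·3.615²/(2·9.81) = 4.215 m

h_f ≈ 4.21 m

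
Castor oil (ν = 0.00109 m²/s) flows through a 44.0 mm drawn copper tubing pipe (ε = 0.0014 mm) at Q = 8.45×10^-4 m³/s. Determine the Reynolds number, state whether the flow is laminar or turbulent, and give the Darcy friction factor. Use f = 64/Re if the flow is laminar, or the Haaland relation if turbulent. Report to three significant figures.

Re ≈ 22.4; laminar; f = 64/Re ≈ 2.85

V = 4Q/(πD²) = 0.5557 m/s
Re = VD/ν = 0.5557·0.0440/0.00109 = 22.4
Re < 2300 → laminar → f = 64/Re = 2.853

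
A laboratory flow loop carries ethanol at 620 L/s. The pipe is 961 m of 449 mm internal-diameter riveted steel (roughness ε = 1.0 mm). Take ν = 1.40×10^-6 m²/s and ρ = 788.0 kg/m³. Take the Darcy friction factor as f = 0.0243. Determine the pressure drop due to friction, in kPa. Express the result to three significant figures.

Δp ≈ 314 kPa

V = 4Q/(πD²) = 4·0.620/(π·0.449²) = 3.916 m/s
h_f = f(L/D)V²/(2g) = 0.02430·(961/0.449)·3.916²/(2·9.81) = 40.64 m
Δp = ρg·h_f = 788.0·9.81·40.64 = 314.2 kPa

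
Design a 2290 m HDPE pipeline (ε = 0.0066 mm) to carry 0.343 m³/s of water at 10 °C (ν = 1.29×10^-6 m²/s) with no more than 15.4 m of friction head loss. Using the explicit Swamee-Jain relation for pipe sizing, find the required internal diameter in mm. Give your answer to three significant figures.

Swamee-Jain (Type III): D = 0.66·[ε^1.25·(LQ²/(gh_f))^4.75 + ν·Q^9.4·(L/(gh_f))^5.2]^0.04
LQ²/(gh_f) = 1.783; L/(gh_f) = 15.16
Term 1 = ε^1.25·(…)^4.75 = 5.22×10^-6; Term 2 = ν·Q^9.4·(…)^5.2 = 7.62×10^-5
D = 0.66·(5.22×10^-6 + 7.62×10^-5)^0.04 = 0.4529 m = 453 mm
Check: V = 2.13 m/s, Re = 7.48×10^5, f = 0.01249, h_f = 14.6 m ≈ 15.4 m ✓

D ≈ 453 mm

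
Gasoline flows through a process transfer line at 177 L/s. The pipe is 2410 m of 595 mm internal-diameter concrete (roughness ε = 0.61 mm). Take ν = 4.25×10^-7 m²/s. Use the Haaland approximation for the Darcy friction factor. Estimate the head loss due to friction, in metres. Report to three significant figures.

V = 4Q/(πD²) = 4·0.177/(π·0.595²) = 0.6366 m/s
Re = VD/ν = 0.6366·0.595/4.25×10^-7 = 8.91×10^5 → turbulent
ε/D = 0.61/595 = 0.00103
Haaland: f = 0.02009
h_f = f(L/D)V²/(2g) = 0.02009·(2410/0.595)·0.6366²/(2·9.81) = 1.680 m

h_f ≈ 1.68 m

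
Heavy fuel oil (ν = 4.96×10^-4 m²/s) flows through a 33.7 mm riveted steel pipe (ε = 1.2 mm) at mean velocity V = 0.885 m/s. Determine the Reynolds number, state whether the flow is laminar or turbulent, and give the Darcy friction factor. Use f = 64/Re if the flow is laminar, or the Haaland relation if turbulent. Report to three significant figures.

Re ≈ 60.1; laminar; f = 64/Re ≈ 1.06

Re = VD/ν = 0.8850·0.0337/4.96×10^-4 = 60.1
Re < 2300 → laminar → f = 64/Re = 1.064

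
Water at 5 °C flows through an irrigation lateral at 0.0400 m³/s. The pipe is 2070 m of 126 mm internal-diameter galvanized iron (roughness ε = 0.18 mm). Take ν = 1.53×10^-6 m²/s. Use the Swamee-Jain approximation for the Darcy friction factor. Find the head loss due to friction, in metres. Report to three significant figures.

V = 4Q/(πD²) = 4·0.0400/(π·0.126²) = 3.208 m/s
Re = VD/ν = 3.208·0.126/1.53×10^-6 = 2.64×10^5 → turbulent
ε/D = 0.18/126 = 0.00143
Swamee-Jain: f = 0.02247
h_f = f(L/D)V²/(2g) = 0.02247·(2070/0.126)·3.208²/(2·9.81) = 193.6 m

h_f ≈ 194 m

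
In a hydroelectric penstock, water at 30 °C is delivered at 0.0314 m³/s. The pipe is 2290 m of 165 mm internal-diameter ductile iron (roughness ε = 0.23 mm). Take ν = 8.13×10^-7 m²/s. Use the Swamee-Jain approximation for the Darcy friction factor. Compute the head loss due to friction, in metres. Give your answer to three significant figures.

V = 4Q/(πD²) = 4·0.0314/(π·0.165²) = 1.468 m/s
Re = VD/ν = 1.468·0.165/8.13×10^-7 = 2.98×10^5 → turbulent
ε/D = 0.23/165 = 0.00139
Swamee-Jain: f = 0.02225
h_f = f(L/D)V²/(2g) = 0.02225·(2290/0.165)·1.468²/(2·9.81) = 33.94 m

h_f ≈ 33.9 m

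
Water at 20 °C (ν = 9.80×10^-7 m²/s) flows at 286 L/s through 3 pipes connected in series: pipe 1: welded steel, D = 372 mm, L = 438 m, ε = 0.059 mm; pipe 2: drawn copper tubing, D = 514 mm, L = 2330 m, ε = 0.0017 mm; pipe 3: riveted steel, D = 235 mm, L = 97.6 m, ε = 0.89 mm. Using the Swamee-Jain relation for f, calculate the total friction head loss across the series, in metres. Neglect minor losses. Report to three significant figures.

H ≈ 37.2 m

Pipe 1: V = 2.631 m/s, Re = 9.99×10^5, ε/D = 1.59×10^-4, f = 0.01429, h_1 = f(L/D)V²/2g = 5.939 m
Pipe 2: V = 1.378 m/s, Re = 7.23×10^5, ε/D = 3.31×10^-6, f = 0.01234, h_2 = f(L/D)V²/2g = 5.415 m
Pipe 3: V = 6.594 m/s, Re = 1.58×10^6, ε/D = 0.00379, f = 0.02809, h_3 = f(L/D)V²/2g = 25.85 m
Series → Q common, losses add: H = Σh = 37.20 m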